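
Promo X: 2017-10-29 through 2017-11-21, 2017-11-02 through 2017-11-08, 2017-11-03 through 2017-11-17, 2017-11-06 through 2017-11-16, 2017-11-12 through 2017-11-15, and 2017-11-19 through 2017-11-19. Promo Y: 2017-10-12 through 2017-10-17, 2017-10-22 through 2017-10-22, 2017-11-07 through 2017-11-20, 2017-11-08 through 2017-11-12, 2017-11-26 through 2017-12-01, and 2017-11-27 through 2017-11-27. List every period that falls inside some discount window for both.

2017-11-07 through 2017-11-20

A, merged: 2017-10-29 through 2017-11-21.
B, merged: 2017-10-12 through 2017-10-17, 2017-10-22 through 2017-10-22, 2017-11-07 through 2017-11-20, 2017-11-26 through 2017-12-01.
2017-10-29 through 2017-11-21 overlaps B on 2017-11-07 through 2017-11-20.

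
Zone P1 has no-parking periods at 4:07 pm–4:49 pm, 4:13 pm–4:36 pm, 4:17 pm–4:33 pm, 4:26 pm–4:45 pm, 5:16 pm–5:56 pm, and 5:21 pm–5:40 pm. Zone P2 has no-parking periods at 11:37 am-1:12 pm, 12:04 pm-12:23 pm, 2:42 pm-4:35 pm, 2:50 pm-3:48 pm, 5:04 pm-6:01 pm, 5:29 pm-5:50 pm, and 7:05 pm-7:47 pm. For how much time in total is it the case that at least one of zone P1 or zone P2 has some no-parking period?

Merge the first list: 4:07 pm-4:49 pm, 5:16 pm-5:56 pm.
Merge the second list: 11:37 am-1:12 pm, 2:42 pm-4:35 pm, 5:04 pm-6:01 pm, 7:05 pm-7:47 pm.
A ∪ B = 11:37 am-1:12 pm, 2:42 pm-4:49 pm, 5:04 pm-6:01 pm, 7:05 pm-7:47 pm.
Total: 1 h 35 min + 2 h 7 min + 57 min + 42 min = 5 h 21 min.

5 h 21 min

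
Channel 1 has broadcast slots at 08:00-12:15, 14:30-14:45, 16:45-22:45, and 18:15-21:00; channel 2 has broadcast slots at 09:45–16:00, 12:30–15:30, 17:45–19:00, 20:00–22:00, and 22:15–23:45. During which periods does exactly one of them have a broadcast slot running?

08:00–09:45, 12:15–14:30, 14:45–16:00, 16:45–17:45, 19:00–20:00, 22:00–22:15, 22:45–23:45

Merge the first list: 08:00–12:15, 14:30–14:45, 16:45–22:45.
Merge the second list: 09:45–16:00, 17:45–19:00, 20:00–22:00, 22:15–23:45.
Only in the first: 08:00–09:45, 16:45–17:45, 19:00–20:00, 22:00–22:15.
Only in the second: 12:15–14:30, 14:45–16:00, 22:45–23:45.
Together these are the periods covered by exactly one.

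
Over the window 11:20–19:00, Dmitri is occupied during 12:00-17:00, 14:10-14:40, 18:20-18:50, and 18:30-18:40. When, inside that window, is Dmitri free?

After merging, the occupied span is 12:00–17:00, 18:20–18:50.
Complement within 11:20–19:00: 11:20–12:00, 17:00–18:20, 18:50–19:00.

11:20–12:00, 17:00–18:20, 18:50–19:00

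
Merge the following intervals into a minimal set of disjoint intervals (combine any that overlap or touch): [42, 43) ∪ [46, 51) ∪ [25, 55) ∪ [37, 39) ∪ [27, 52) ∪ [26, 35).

Sort by start: [25, 55), [26, 35), [27, 52), [37, 39), [42, 43), [46, 51).
[26, 35) overlaps/touches [25, 55) → extend to [25, 55).
[27, 52) overlaps/touches [25, 55) → extend to [25, 55).
[37, 39) overlaps/touches [25, 55) → extend to [25, 55).
[42, 43) overlaps/touches [25, 55) → extend to [25, 55).
[46, 51) overlaps/touches [25, 55) → extend to [25, 55).

[25, 55)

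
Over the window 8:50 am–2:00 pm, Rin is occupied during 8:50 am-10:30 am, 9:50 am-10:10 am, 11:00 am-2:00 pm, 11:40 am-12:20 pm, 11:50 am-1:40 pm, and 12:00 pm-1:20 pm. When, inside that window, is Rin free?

The merged coverage is 8:50 am-10:30 am, 11:00 am-2:00 pm.
Gaps within 8:50 am-2:00 pm: 10:30 am-11:00 am.

10:30 am-11:00 am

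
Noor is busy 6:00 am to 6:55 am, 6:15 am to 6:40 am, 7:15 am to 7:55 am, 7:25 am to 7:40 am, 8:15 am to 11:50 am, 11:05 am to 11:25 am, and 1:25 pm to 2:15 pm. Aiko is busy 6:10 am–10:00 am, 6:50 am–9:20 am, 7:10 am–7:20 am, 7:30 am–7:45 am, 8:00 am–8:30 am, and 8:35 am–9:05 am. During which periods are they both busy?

6:10 am–6:55 am, 7:15 am–7:55 am, 8:15 am–10:00 am

First set merges to 6:00 am–6:55 am, 7:15 am–7:55 am, 8:15 am–11:50 am, 1:25 pm–2:15 pm.
Second set merges to 6:10 am–10:00 am.
6:00 am–6:55 am overlaps B on 6:10 am–6:55 am.
7:15 am–7:55 am overlaps B on 7:15 am–7:55 am.
8:15 am–11:50 am overlaps B on 8:15 am–10:00 am.
1:25 pm–2:15 pm falls entirely outside B.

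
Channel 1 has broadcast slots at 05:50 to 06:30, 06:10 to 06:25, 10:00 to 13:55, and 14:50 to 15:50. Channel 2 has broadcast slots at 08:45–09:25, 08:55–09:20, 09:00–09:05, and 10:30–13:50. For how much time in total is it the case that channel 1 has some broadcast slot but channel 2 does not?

2 h 15 min

A, merged: 05:50-06:30, 10:00-13:55, 14:50-15:50.
B, merged: 08:45-09:25, 10:30-13:50.
A \ B = 05:50-06:30, 10:00-10:30, 13:50-13:55, 14:50-15:50.
Total: 40 min + 30 min + 5 min + 1 h = 2 h 15 min.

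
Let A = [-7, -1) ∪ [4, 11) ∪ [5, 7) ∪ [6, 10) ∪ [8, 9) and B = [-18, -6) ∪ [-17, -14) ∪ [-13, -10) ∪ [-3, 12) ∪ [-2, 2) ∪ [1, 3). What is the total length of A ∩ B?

Merge the first list: [-7, -1), [4, 11).
Merge the second list: [-18, -6), [-3, 12).
A ∩ B = [-7, -6), [-3, -1), [4, 11).
Total: 1 + 2 + 7 = 10.

10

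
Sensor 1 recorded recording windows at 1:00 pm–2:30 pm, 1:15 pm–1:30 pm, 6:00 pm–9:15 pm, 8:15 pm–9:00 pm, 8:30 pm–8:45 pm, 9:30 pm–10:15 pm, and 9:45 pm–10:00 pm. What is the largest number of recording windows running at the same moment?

At 8:30 pm, 3 of the intervals are simultaneously active.
No point has more.

3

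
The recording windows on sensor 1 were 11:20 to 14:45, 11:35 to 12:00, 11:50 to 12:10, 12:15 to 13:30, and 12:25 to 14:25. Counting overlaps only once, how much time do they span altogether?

Merged: 11:20–14:45.
Length: 3 h 25 min.

3 h 25 min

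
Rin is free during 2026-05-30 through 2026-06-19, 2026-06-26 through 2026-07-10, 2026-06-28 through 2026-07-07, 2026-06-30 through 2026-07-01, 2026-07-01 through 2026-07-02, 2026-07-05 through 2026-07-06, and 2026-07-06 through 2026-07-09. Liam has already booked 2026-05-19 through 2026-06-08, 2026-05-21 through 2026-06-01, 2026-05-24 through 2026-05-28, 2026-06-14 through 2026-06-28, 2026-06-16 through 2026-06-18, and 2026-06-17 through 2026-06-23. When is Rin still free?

A, merged: 2026-05-30 through 2026-06-19, 2026-06-26 through 2026-07-10.
B, merged: 2026-05-19 through 2026-06-08, 2026-06-14 through 2026-06-28.
2026-05-30 through 2026-06-19 \ B = 2026-06-09 through 2026-06-13.
2026-06-26 through 2026-07-10 \ B = 2026-06-29 through 2026-07-10.

2026-06-09 through 2026-06-13, 2026-06-29 through 2026-07-10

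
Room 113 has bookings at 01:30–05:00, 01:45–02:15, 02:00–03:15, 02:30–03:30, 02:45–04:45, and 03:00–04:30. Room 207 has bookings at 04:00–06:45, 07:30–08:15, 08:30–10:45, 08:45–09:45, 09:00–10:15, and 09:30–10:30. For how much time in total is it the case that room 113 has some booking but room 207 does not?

First set merges to 01:30-05:00.
Second set merges to 04:00-06:45, 07:30-08:15, 08:30-10:45.
A \ B = 01:30-04:00.
Total: 2 h 30 min.

2 h 30 min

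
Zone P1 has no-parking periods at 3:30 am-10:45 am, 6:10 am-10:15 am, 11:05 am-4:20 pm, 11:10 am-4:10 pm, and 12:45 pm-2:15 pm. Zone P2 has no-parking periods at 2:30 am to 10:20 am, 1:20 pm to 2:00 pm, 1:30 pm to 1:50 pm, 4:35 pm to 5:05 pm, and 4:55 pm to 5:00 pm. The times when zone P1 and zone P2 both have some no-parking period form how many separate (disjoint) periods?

A, merged: 3:30 am–10:45 am, 11:05 am–4:20 pm.
B, merged: 2:30 am–10:20 am, 1:20 pm–2:00 pm, 4:35 pm–5:05 pm.
A ∩ B = 3:30 am–10:20 am, 1:20 pm–2:00 pm.
That is 2 disjoint pieces.

2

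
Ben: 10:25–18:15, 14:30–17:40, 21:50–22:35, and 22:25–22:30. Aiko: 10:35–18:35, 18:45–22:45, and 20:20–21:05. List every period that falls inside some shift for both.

10:35–18:15, 21:50–22:35

Merge the first list: 10:25–18:15, 21:50–22:35.
Merge the second list: 10:35–18:35, 18:45–22:45.
10:25–18:15 ∩ B → 10:35–18:15.
21:50–22:35 ∩ B → 21:50–22:35.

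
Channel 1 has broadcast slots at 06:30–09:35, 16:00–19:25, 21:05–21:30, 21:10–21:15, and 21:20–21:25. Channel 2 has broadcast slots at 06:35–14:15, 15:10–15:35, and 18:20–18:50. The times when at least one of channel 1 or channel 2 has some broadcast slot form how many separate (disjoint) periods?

4

First set merges to 06:30–09:35, 16:00–19:25, 21:05–21:30.
A ∪ B = 06:30–14:15, 15:10–15:35, 16:00–19:25, 21:05–21:30.
That is 4 disjoint pieces.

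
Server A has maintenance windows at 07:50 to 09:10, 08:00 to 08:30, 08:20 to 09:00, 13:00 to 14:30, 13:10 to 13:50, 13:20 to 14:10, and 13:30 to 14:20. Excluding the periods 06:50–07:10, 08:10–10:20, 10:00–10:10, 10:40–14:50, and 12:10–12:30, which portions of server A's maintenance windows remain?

A, merged: 07:50–09:10, 13:00–14:30.
B, merged: 06:50–07:10, 08:10–10:20, 10:40–14:50.
07:50–09:10 with B removed leaves 07:50–08:10.
13:00–14:30 lies entirely inside B → drops out.

07:50–08:10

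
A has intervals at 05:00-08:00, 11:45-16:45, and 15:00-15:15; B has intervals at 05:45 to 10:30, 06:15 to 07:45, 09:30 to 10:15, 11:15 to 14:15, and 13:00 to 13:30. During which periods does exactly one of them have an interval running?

Merge the first list: 05:00–08:00, 11:45–16:45.
Merge the second list: 05:45–10:30, 11:15–14:15.
Only in the first: 05:00–05:45, 14:15–16:45.
Only in the second: 08:00–10:30, 11:15–11:45.
Together these are the periods covered by exactly one.

05:00–05:45, 08:00–10:30, 11:15–11:45, 14:15–16:45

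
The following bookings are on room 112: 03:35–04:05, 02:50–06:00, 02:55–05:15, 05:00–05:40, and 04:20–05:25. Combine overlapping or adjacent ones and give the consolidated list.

02:50-06:00

Sort by start: 02:50-06:00, 02:55-05:15, 03:35-04:05, 04:20-05:25, 05:00-05:40.
02:55-05:15 overlaps/touches 02:50-06:00 → extend to 02:50-06:00.
03:35-04:05 overlaps/touches 02:50-06:00 → extend to 02:50-06:00.
04:20-05:25 overlaps/touches 02:50-06:00 → extend to 02:50-06:00.
05:00-05:40 overlaps/touches 02:50-06:00 → extend to 02:50-06:00.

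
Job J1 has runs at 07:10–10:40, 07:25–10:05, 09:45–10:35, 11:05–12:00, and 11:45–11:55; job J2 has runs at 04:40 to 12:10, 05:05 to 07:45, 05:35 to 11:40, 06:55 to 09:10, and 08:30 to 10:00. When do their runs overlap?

A, merged: 07:10–10:40, 11:05–12:00.
B, merged: 04:40–12:10.
07:10–10:40 ∩ B → 07:10–10:40.
11:05–12:00 ∩ B → 11:05–12:00.

07:10–10:40, 11:05–12:00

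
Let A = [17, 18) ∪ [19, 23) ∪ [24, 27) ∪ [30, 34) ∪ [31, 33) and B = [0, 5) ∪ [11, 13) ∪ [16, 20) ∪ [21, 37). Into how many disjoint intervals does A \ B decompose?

A, merged: [17, 18), [19, 23), [24, 27), [30, 34).
A \ B = [20, 21).
That is 1 disjoint piece.

1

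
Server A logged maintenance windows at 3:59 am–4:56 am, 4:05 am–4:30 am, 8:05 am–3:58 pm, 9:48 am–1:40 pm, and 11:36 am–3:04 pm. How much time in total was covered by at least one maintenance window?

8 h 50 min

Merged: 3:59 am-4:56 am, 8:05 am-3:58 pm.
Lengths: 57 min + 7 h 53 min = 8 h 50 min.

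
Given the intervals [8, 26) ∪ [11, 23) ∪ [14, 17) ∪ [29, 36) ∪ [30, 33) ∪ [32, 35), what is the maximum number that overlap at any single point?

Sweep endpoints in order; track running count of active intervals.
Peak of 3 reached at 14.

3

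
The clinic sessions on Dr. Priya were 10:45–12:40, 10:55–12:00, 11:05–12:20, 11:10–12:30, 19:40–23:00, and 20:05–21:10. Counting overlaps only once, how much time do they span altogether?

Merged: 10:45-12:40, 19:40-23:00.
Lengths: 1 h 55 min + 3 h 20 min = 5 h 15 min.

5 h 15 min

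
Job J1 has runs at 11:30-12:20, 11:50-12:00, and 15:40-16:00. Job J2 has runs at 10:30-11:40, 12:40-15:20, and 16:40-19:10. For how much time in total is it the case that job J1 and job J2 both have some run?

10 min

Merge the first list: 11:30–12:20, 15:40–16:00.
A ∩ B = 11:30–11:40.
Total: 10 min.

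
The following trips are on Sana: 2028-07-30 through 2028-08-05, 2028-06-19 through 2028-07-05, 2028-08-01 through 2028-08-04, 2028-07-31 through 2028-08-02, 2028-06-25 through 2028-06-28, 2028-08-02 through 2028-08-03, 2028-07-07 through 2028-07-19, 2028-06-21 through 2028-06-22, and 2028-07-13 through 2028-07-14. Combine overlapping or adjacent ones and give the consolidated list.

Sort by start: 2028-06-19 through 2028-07-05, 2028-06-21 through 2028-06-22, 2028-06-25 through 2028-06-28, 2028-07-07 through 2028-07-19, 2028-07-13 through 2028-07-14, 2028-07-30 through 2028-08-05, 2028-07-31 through 2028-08-02, 2028-08-01 through 2028-08-04, 2028-08-02 through 2028-08-03.
2028-06-21 through 2028-06-22 overlaps/touches 2028-06-19 through 2028-07-05 → extend to 2028-06-19 through 2028-07-05.
2028-06-25 through 2028-06-28 overlaps/touches 2028-06-19 through 2028-07-05 → extend to 2028-06-19 through 2028-07-05.
2028-07-07 through 2028-07-19 is disjoint → start new block.
2028-07-13 through 2028-07-14 overlaps/touches 2028-07-07 through 2028-07-19 → extend to 2028-07-07 through 2028-07-19.
2028-07-30 through 2028-08-05 is disjoint → start new block.
2028-07-31 through 2028-08-02 overlaps/touches 2028-07-30 through 2028-08-05 → extend to 2028-07-30 through 2028-08-05.
2028-08-01 through 2028-08-04 overlaps/touches 2028-07-30 through 2028-08-05 → extend to 2028-07-30 through 2028-08-05.
2028-08-02 through 2028-08-03 overlaps/touches 2028-07-30 through 2028-08-05 → extend to 2028-07-30 through 2028-08-05.

2028-06-19 through 2028-07-05, 2028-07-07 through 2028-07-19, 2028-07-30 through 2028-08-05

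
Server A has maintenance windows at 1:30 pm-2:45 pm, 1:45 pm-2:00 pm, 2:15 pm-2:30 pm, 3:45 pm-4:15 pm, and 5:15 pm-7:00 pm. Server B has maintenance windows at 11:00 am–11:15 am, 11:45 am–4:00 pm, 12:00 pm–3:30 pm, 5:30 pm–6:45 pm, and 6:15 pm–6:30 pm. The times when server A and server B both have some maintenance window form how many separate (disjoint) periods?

3

First set merges to 1:30 pm-2:45 pm, 3:45 pm-4:15 pm, 5:15 pm-7:00 pm.
Second set merges to 11:00 am-11:15 am, 11:45 am-4:00 pm, 5:30 pm-6:45 pm.
A ∩ B = 1:30 pm-2:45 pm, 3:45 pm-4:00 pm, 5:30 pm-6:45 pm.
That is 3 disjoint pieces.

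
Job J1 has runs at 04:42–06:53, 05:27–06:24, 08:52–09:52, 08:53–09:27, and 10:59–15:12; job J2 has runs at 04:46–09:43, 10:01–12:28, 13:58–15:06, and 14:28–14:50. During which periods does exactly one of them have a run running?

First set merges to 04:42–06:53, 08:52–09:52, 10:59–15:12.
Second set merges to 04:46–09:43, 10:01–12:28, 13:58–15:06.
A \ B = 04:42–04:46, 09:43–09:52, 12:28–13:58, 15:06–15:12.
B \ A = 06:53–08:52, 10:01–10:59.
Union of the two gives the symmetric difference.

04:42–04:46, 06:53–08:52, 09:43–09:52, 10:01–10:59, 12:28–13:58, 15:06–15:12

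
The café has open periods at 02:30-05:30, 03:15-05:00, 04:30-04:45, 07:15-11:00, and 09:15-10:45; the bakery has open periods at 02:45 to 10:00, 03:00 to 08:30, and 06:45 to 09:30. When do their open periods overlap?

02:45–05:30, 07:15–10:00

First set merges to 02:30–05:30, 07:15–11:00.
Second set merges to 02:45–10:00.
02:30–05:30 overlaps B on 02:45–05:30.
07:15–11:00 overlaps B on 07:15–10:00.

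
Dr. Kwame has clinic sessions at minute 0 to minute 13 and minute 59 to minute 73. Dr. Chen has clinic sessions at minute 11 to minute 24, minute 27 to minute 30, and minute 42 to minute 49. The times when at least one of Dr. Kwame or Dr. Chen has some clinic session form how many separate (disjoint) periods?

A ∪ B = minute 0 to minute 24, minute 27 to minute 30, minute 42 to minute 49, minute 59 to minute 73.
That is 4 disjoint pieces.

4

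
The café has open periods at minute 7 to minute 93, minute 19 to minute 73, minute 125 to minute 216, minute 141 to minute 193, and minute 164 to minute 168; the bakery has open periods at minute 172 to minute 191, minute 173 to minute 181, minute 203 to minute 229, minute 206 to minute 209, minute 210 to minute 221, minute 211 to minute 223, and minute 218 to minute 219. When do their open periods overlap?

minute 172 to minute 191, minute 203 to minute 216

First set merges to minute 7 to minute 93, minute 125 to minute 216.
Second set merges to minute 172 to minute 191, minute 203 to minute 229.
minute 7 to minute 93: no overlap with the second set.
minute 125 to minute 216 meets the second set on minute 172 to minute 191, minute 203 to minute 216.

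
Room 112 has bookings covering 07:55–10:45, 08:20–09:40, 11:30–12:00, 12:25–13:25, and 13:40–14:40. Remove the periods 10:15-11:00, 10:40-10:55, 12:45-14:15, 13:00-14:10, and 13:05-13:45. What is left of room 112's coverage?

07:55-10:15, 11:30-12:00, 12:25-12:45, 14:15-14:40

A, merged: 07:55-10:45, 11:30-12:00, 12:25-13:25, 13:40-14:40.
B, merged: 10:15-11:00, 12:45-14:15.
07:55-10:45 minus B → 07:55-10:15.
11:30-12:00: no B overlap → unchanged.
12:25-13:25 minus B → 12:25-12:45.
13:40-14:40 minus B → 14:15-14:40.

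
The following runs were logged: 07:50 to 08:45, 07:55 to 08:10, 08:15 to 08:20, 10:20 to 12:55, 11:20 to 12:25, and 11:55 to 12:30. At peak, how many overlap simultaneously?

Sweep endpoints in order; track running count of active intervals.
Peak of 3 reached at 11:55.

3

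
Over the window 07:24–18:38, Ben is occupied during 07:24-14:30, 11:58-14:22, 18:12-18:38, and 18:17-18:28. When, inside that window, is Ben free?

14:30–18:12

Covered (merged): 07:24–14:30, 18:12–18:38.
Uncovered inside 07:24–18:38: 14:30–18:12.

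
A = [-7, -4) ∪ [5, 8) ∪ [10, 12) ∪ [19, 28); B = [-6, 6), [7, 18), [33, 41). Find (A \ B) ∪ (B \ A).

A \ B = [-7, -6), [6, 7), [19, 28).
B \ A = [-4, 5), [8, 10), [12, 18), [33, 41).
Union of the two gives the symmetric difference.

[-7, -6) ∪ [-4, 5) ∪ [6, 7) ∪ [8, 10) ∪ [12, 18) ∪ [19, 28) ∪ [33, 41)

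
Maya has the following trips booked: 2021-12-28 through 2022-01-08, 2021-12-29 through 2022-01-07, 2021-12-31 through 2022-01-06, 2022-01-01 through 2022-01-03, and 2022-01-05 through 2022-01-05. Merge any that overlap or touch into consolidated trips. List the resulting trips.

2021-12-29 through 2022-01-07 overlaps/touches 2021-12-28 through 2022-01-08 → extend to 2021-12-28 through 2022-01-08.
2021-12-31 through 2022-01-06 overlaps/touches 2021-12-28 through 2022-01-08 → extend to 2021-12-28 through 2022-01-08.
2022-01-01 through 2022-01-03 overlaps/touches 2021-12-28 through 2022-01-08 → extend to 2021-12-28 through 2022-01-08.
2022-01-05 through 2022-01-05 overlaps/touches 2021-12-28 through 2022-01-08 → extend to 2021-12-28 through 2022-01-08.

2021-12-28 through 2022-01-08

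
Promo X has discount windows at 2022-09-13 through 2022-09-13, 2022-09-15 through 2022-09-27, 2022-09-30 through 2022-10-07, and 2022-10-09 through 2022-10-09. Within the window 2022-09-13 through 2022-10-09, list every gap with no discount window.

2022-09-14 through 2022-09-14, 2022-09-28 through 2022-09-29, 2022-10-08 through 2022-10-08

The merged coverage is 2022-09-13 through 2022-09-13, 2022-09-15 through 2022-09-27, 2022-09-30 through 2022-10-07, 2022-10-09 through 2022-10-09.
Uncovered inside 2022-09-13 through 2022-10-09: 2022-09-14 through 2022-09-14, 2022-09-28 through 2022-09-29, 2022-10-08 through 2022-10-08.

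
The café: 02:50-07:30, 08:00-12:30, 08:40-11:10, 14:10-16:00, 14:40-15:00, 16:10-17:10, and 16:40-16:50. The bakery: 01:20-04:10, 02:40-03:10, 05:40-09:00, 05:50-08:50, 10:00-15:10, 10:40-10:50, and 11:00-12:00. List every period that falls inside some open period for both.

02:50-04:10, 05:40-07:30, 08:00-09:00, 10:00-12:30, 14:10-15:10

Merge the first list: 02:50-07:30, 08:00-12:30, 14:10-16:00, 16:10-17:10.
Merge the second list: 01:20-04:10, 05:40-09:00, 10:00-15:10.
02:50-07:30 ∩ B → 02:50-04:10, 05:40-07:30.
08:00-12:30 ∩ B → 08:00-09:00, 10:00-12:30.
14:10-16:00 ∩ B → 14:10-15:10.
16:10-17:10 meets no B interval.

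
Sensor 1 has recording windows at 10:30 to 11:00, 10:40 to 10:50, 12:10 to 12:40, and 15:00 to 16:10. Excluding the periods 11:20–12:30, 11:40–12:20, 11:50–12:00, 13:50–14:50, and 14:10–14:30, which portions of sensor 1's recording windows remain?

Merge the first list: 10:30–11:00, 12:10–12:40, 15:00–16:10.
Merge the second list: 11:20–12:30, 13:50–14:50.
10:30–11:00: nothing removed.
12:10–12:40 \ B = 12:30–12:40.
15:00–16:10: nothing removed.

10:30–11:00, 12:30–12:40, 15:00–16:10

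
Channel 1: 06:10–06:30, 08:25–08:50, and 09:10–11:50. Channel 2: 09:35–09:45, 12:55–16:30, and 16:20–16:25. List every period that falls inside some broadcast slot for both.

09:35-09:45

Merge the second list: 09:35-09:45, 12:55-16:30.
06:10-06:30 falls entirely outside B.
08:25-08:50 falls entirely outside B.
09:10-11:50 overlaps B on 09:35-09:45.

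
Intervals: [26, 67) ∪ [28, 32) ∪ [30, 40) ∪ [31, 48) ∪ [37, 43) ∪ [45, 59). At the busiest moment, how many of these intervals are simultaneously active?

4

At 31, 4 of the intervals are simultaneously active.
No point has more.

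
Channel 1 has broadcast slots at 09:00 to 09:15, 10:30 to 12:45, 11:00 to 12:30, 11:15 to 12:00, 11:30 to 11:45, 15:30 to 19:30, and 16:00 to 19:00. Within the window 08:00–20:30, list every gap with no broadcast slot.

After merging, the occupied span is 09:00-09:15, 10:30-12:45, 15:30-19:30.
Complement within 08:00-20:30: 08:00-09:00, 09:15-10:30, 12:45-15:30, 19:30-20:30.

08:00-09:00, 09:15-10:30, 12:45-15:30, 19:30-20:30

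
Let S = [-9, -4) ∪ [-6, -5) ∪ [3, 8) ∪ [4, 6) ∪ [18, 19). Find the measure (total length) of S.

Merged: [-9, -4), [3, 8), [18, 19).
Lengths: 5 + 5 + 1 = 11.

11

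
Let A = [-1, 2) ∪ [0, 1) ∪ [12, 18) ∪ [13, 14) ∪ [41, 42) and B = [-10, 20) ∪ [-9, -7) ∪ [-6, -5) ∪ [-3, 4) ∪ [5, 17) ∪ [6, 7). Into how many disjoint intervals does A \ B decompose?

1

First set merges to [-1, 2), [12, 18), [41, 42).
Second set merges to [-10, 20).
A \ B = [41, 42).
That is 1 disjoint piece.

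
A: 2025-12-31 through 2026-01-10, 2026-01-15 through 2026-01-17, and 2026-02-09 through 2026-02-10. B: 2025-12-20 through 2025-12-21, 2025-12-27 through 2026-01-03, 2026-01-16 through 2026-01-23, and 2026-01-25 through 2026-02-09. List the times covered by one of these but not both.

A but not B: 2026-01-04 through 2026-01-10, 2026-01-15 through 2026-01-15, 2026-02-10 through 2026-02-10.
B but not A: 2025-12-20 through 2025-12-21, 2025-12-27 through 2025-12-30, 2026-01-18 through 2026-01-23, 2026-01-25 through 2026-02-08.
Combining gives A △ B.

2025-12-20 through 2025-12-21, 2025-12-27 through 2025-12-30, 2026-01-04 through 2026-01-10, 2026-01-15 through 2026-01-15, 2026-01-18 through 2026-01-23, 2026-01-25 through 2026-02-08, 2026-02-10 through 2026-02-10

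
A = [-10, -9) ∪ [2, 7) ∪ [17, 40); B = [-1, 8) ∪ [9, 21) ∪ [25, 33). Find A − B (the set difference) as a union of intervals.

[-10, -9): no B overlap → unchanged.
[2, 7): fully covered by B → removed.
[17, 40) minus B → [21, 25), [33, 40).

[-10, -9) ∪ [21, 25) ∪ [33, 40)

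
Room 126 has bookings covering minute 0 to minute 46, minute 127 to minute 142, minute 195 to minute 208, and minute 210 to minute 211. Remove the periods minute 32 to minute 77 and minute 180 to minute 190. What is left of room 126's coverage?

minute 0 to minute 32, minute 127 to minute 142, minute 195 to minute 208, minute 210 to minute 211

minute 0 to minute 46 minus B → minute 0 to minute 32.
minute 127 to minute 142: no B overlap → unchanged.
minute 195 to minute 208: no B overlap → unchanged.
minute 210 to minute 211: no B overlap → unchanged.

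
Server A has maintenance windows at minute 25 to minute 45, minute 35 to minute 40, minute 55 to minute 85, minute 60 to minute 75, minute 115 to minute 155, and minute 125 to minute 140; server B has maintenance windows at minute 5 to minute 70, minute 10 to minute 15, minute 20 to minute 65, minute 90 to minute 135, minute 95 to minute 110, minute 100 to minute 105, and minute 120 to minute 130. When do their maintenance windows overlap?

minute 25 to minute 45, minute 55 to minute 70, minute 115 to minute 135

Merge the first list: minute 25 to minute 45, minute 55 to minute 85, minute 115 to minute 155.
Merge the second list: minute 5 to minute 70, minute 90 to minute 135.
minute 25 to minute 45 ∩ B → minute 25 to minute 45.
minute 55 to minute 85 ∩ B → minute 55 to minute 70.
minute 115 to minute 155 ∩ B → minute 115 to minute 135.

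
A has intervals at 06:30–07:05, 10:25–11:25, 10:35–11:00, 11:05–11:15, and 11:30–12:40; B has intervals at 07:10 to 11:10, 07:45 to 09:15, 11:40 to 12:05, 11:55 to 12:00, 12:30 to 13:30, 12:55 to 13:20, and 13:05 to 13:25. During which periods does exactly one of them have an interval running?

Merge the first list: 06:30–07:05, 10:25–11:25, 11:30–12:40.
Merge the second list: 07:10–11:10, 11:40–12:05, 12:30–13:30.
A but not B: 06:30–07:05, 11:10–11:25, 11:30–11:40, 12:05–12:30.
B but not A: 07:10–10:25, 12:40–13:30.
Combining gives A △ B.

06:30–07:05, 07:10–10:25, 11:10–11:25, 11:30–11:40, 12:05–12:30, 12:40–13:30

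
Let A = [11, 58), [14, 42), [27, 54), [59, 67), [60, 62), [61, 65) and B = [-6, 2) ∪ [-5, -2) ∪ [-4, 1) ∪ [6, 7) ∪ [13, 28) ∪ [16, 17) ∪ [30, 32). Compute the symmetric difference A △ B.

[-6, 2) ∪ [6, 7) ∪ [11, 13) ∪ [28, 30) ∪ [32, 58) ∪ [59, 67)

A, merged: [11, 58), [59, 67).
B, merged: [-6, 2), [6, 7), [13, 28), [30, 32).
A but not B: [11, 13), [28, 30), [32, 58), [59, 67).
B but not A: [-6, 2), [6, 7).
Combining gives A △ B.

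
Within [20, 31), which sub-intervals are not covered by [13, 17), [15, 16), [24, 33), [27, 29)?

[20, 24)

After merging, the occupied span is [13, 17), [24, 33).
Uncovered inside [20, 31): [20, 24).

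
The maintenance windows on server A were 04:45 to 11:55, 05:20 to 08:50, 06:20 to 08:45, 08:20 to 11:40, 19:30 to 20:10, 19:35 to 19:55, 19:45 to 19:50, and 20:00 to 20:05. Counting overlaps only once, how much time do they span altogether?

7 h 50 min

Merged: 04:45–11:55, 19:30–20:10.
Lengths: 7 h 10 min + 40 min = 7 h 50 min.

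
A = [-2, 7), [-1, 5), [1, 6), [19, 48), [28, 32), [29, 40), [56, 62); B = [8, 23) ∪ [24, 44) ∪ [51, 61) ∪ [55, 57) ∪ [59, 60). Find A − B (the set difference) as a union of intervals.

[-2, 7) ∪ [23, 24) ∪ [44, 48) ∪ [61, 62)

A, merged: [-2, 7), [19, 48), [56, 62).
B, merged: [8, 23), [24, 44), [51, 61).
[-2, 7): no B overlap → unchanged.
[19, 48) minus B → [23, 24), [44, 48).
[56, 62) minus B → [61, 62).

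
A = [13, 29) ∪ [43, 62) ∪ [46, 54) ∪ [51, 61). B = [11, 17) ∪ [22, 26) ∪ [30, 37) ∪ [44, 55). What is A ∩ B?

[13, 17) ∪ [22, 26) ∪ [44, 55)

A, merged: [13, 29), [43, 62).
[13, 29) meets the second set on [13, 17), [22, 26).
[43, 62) meets the second set on [44, 55).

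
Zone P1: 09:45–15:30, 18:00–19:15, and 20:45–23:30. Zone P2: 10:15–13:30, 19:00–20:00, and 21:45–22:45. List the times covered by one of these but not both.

A but not B: 09:45–10:15, 13:30–15:30, 18:00–19:00, 20:45–21:45, 22:45–23:30.
B but not A: 19:15–20:00.
Combining gives A △ B.

09:45–10:15, 13:30–15:30, 18:00–19:00, 19:15–20:00, 20:45–21:45, 22:45–23:30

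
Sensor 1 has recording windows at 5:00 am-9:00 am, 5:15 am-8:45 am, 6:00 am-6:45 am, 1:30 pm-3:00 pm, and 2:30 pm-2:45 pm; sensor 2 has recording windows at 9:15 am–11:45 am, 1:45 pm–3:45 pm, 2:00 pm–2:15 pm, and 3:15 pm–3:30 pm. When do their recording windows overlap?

1:45 pm-3:00 pm

First set merges to 5:00 am-9:00 am, 1:30 pm-3:00 pm.
Second set merges to 9:15 am-11:45 am, 1:45 pm-3:45 pm.
5:00 am-9:00 am meets no B interval.
1:30 pm-3:00 pm ∩ B → 1:45 pm-3:00 pm.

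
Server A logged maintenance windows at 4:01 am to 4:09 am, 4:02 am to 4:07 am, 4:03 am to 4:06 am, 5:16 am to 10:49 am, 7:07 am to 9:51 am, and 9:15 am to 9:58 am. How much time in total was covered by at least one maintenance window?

5 h 41 min

Merged: 4:01 am-4:09 am, 5:16 am-10:49 am.
Lengths: 8 min + 5 h 33 min = 5 h 41 min.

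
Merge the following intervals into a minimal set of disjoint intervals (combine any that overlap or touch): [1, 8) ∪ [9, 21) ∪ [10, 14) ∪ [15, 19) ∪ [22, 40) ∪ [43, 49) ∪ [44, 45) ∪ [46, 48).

[9, 21) is disjoint → start new block.
[10, 14) overlaps/touches [9, 21) → extend to [9, 21).
[15, 19) overlaps/touches [9, 21) → extend to [9, 21).
[22, 40) is disjoint → start new block.
[43, 49) is disjoint → start new block.
[44, 45) overlaps/touches [43, 49) → extend to [43, 49).
[46, 48) overlaps/touches [43, 49) → extend to [43, 49).

[1, 8) ∪ [9, 21) ∪ [22, 40) ∪ [43, 49)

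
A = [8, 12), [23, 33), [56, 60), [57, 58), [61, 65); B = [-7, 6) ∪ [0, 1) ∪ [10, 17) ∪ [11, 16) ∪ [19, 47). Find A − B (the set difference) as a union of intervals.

First set merges to [8, 12), [23, 33), [56, 60), [61, 65).
Second set merges to [-7, 6), [10, 17), [19, 47).
[8, 12) minus B → [8, 10).
[23, 33): fully covered by B → removed.
[56, 60): no B overlap → unchanged.
[61, 65): no B overlap → unchanged.

[8, 10) ∪ [56, 60) ∪ [61, 65)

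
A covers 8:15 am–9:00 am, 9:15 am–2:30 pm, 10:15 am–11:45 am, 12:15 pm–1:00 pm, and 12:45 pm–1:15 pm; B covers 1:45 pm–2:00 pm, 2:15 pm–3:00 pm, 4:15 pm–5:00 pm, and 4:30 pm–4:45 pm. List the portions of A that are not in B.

A, merged: 8:15 am–9:00 am, 9:15 am–2:30 pm.
B, merged: 1:45 pm–2:00 pm, 2:15 pm–3:00 pm, 4:15 pm–5:00 pm.
8:15 am–9:00 am: nothing removed.
9:15 am–2:30 pm \ B = 9:15 am–1:45 pm, 2:00 pm–2:15 pm.

8:15 am–9:00 am, 9:15 am–1:45 pm, 2:00 pm–2:15 pm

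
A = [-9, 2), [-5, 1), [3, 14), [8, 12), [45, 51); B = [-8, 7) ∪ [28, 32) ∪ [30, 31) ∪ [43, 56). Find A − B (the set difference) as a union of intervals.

A, merged: [-9, 2), [3, 14), [45, 51).
B, merged: [-8, 7), [28, 32), [43, 56).
[-9, 2) minus B → [-9, -8).
[3, 14) minus B → [7, 14).
[45, 51): fully covered by B → removed.

[-9, -8) ∪ [7, 14)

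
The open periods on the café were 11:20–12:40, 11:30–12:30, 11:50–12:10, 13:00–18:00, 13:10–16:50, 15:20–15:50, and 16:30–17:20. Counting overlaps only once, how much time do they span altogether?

6 h 20 min

Merged: 11:20–12:40, 13:00–18:00.
Lengths: 1 h 20 min + 5 h = 6 h 20 min.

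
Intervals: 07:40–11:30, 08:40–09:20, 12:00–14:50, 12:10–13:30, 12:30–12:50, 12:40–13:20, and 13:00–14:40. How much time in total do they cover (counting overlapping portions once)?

6 h 40 min

Merged: 07:40–11:30, 12:00–14:50.
Lengths: 3 h 50 min + 2 h 50 min = 6 h 40 min.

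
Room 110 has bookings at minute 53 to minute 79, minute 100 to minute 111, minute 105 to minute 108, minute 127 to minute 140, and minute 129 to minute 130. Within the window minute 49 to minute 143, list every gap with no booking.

After merging, the occupied span is minute 53 to minute 79, minute 100 to minute 111, minute 127 to minute 140.
Uncovered inside minute 49 to minute 143: minute 49 to minute 53, minute 79 to minute 100, minute 111 to minute 127, minute 140 to minute 143.

minute 49 to minute 53, minute 79 to minute 100, minute 111 to minute 127, minute 140 to minute 143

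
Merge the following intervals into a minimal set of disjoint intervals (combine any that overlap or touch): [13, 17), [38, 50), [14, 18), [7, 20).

Sort by start: [7, 20), [13, 17), [14, 18), [38, 50).
[13, 17) overlaps/touches [7, 20) → extend to [7, 20).
[14, 18) overlaps/touches [7, 20) → extend to [7, 20).
[38, 50) is disjoint → start new block.

[7, 20) ∪ [38, 50)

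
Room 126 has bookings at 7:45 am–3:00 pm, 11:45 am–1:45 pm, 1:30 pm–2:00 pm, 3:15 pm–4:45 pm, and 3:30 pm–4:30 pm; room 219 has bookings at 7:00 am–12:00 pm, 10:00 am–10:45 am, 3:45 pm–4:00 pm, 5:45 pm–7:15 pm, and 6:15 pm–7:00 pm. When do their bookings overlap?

First set merges to 7:45 am-3:00 pm, 3:15 pm-4:45 pm.
Second set merges to 7:00 am-12:00 pm, 3:45 pm-4:00 pm, 5:45 pm-7:15 pm.
7:45 am-3:00 pm meets the second set on 7:45 am-12:00 pm.
3:15 pm-4:45 pm meets the second set on 3:45 pm-4:00 pm.

7:45 am-12:00 pm, 3:45 pm-4:00 pm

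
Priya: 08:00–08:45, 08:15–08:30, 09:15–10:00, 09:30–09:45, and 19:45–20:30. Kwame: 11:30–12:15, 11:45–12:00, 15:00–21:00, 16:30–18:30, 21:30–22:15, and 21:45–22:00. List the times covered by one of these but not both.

08:00–08:45, 09:15–10:00, 11:30–12:15, 15:00–19:45, 20:30–21:00, 21:30–22:15

First set merges to 08:00–08:45, 09:15–10:00, 19:45–20:30.
Second set merges to 11:30–12:15, 15:00–21:00, 21:30–22:15.
Only in the first: 08:00–08:45, 09:15–10:00.
Only in the second: 11:30–12:15, 15:00–19:45, 20:30–21:00, 21:30–22:15.
Together these are the periods covered by exactly one.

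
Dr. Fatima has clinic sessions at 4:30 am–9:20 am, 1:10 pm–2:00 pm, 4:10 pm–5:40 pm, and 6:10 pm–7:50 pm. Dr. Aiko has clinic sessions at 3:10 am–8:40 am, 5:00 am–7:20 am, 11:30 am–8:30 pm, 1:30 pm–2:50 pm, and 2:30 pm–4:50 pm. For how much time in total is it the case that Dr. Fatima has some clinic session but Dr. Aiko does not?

Second set merges to 3:10 am-8:40 am, 11:30 am-8:30 pm.
A \ B = 8:40 am-9:20 am.
Total: 40 min.

40 min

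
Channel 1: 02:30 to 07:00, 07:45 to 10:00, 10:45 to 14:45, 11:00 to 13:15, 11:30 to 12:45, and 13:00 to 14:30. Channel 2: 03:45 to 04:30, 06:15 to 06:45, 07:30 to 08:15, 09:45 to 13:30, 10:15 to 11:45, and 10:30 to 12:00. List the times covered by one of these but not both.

Merge the first list: 02:30–07:00, 07:45–10:00, 10:45–14:45.
Merge the second list: 03:45–04:30, 06:15–06:45, 07:30–08:15, 09:45–13:30.
Only in the first: 02:30–03:45, 04:30–06:15, 06:45–07:00, 08:15–09:45, 13:30–14:45.
Only in the second: 07:30–07:45, 10:00–10:45.
Together these are the periods covered by exactly one.

02:30–03:45, 04:30–06:15, 06:45–07:00, 07:30–07:45, 08:15–09:45, 10:00–10:45, 13:30–14:45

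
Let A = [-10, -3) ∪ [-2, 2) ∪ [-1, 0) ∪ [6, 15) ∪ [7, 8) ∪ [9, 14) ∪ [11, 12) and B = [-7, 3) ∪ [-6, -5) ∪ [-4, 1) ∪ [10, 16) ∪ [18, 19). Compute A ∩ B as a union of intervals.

First set merges to [-10, -3), [-2, 2), [6, 15).
Second set merges to [-7, 3), [10, 16), [18, 19).
[-10, -3) overlaps B on [-7, -3).
[-2, 2) overlaps B on [-2, 2).
[6, 15) overlaps B on [10, 15).

[-7, -3) ∪ [-2, 2) ∪ [10, 15)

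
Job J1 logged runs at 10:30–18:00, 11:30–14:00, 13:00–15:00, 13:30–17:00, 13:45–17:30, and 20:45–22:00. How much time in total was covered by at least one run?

8 h 45 min

Merged: 10:30–18:00, 20:45–22:00.
Lengths: 7 h 30 min + 1 h 15 min = 8 h 45 min.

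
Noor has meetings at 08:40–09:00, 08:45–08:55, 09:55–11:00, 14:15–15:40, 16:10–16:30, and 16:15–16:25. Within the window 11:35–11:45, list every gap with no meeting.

11:35–11:45

Covered (merged): 08:40–09:00, 09:55–11:00, 14:15–15:40, 16:10–16:30.
Gaps within 11:35–11:45: 11:35–11:45.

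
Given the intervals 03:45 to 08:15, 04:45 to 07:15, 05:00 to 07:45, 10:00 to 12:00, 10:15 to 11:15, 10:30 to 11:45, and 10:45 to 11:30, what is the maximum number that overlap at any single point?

Sweep endpoints in order; track running count of active intervals.
Peak of 4 reached at 10:45.

4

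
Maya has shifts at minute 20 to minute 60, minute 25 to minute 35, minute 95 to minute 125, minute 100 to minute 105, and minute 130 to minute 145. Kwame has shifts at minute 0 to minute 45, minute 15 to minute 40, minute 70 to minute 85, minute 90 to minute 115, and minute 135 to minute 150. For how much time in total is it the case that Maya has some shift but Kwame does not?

30 minutes

Merge the first list: minute 20 to minute 60, minute 95 to minute 125, minute 130 to minute 145.
Merge the second list: minute 0 to minute 45, minute 70 to minute 85, minute 90 to minute 115, minute 135 to minute 150.
A \ B = minute 45 to minute 60, minute 115 to minute 125, minute 130 to minute 135.
Total: 15 minutes + 10 minutes + 5 minutes = 30 minutes.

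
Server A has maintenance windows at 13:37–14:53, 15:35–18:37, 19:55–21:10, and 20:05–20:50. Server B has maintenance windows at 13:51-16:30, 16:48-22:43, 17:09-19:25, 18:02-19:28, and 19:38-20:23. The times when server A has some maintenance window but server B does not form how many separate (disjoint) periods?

First set merges to 13:37–14:53, 15:35–18:37, 19:55–21:10.
Second set merges to 13:51–16:30, 16:48–22:43.
A \ B = 13:37–13:51, 16:30–16:48.
That is 2 disjoint pieces.

2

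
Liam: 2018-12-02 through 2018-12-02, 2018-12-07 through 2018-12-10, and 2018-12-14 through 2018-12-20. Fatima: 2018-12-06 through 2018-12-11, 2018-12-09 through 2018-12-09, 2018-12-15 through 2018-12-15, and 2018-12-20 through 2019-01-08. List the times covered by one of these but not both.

2018-12-02 through 2018-12-02, 2018-12-06 through 2018-12-06, 2018-12-11 through 2018-12-11, 2018-12-14 through 2018-12-14, 2018-12-16 through 2018-12-19, 2018-12-21 through 2019-01-08

Second set merges to 2018-12-06 through 2018-12-11, 2018-12-15 through 2018-12-15, 2018-12-20 through 2019-01-08.
Only in the first: 2018-12-02 through 2018-12-02, 2018-12-14 through 2018-12-14, 2018-12-16 through 2018-12-19.
Only in the second: 2018-12-06 through 2018-12-06, 2018-12-11 through 2018-12-11, 2018-12-21 through 2019-01-08.
Together these are the periods covered by exactly one.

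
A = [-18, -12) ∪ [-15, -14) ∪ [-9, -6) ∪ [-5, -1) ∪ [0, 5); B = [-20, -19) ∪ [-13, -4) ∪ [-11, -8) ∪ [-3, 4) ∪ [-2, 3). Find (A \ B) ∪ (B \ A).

[-20, -19) ∪ [-18, -13) ∪ [-12, -9) ∪ [-6, -5) ∪ [-4, -3) ∪ [-1, 0) ∪ [4, 5)

First set merges to [-18, -12), [-9, -6), [-5, -1), [0, 5).
Second set merges to [-20, -19), [-13, -4), [-3, 4).
A \ B = [-18, -13), [-4, -3), [4, 5).
B \ A = [-20, -19), [-12, -9), [-6, -5), [-1, 0).
Union of the two gives the symmetric difference.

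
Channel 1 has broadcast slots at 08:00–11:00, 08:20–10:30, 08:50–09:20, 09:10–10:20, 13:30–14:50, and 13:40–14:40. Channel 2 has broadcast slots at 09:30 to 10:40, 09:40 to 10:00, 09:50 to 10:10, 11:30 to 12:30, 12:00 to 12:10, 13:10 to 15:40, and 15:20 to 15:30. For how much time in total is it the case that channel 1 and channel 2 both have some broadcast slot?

First set merges to 08:00–11:00, 13:30–14:50.
Second set merges to 09:30–10:40, 11:30–12:30, 13:10–15:40.
A ∩ B = 09:30–10:40, 13:30–14:50.
Total: 1 h 10 min + 1 h 20 min = 2 h 30 min.

2 h 30 min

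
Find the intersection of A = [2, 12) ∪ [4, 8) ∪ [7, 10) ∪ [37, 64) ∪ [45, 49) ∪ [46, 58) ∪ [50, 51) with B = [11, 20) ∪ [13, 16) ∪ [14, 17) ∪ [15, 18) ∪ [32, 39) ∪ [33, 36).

[11, 12) ∪ [37, 39)

Merge the first list: [2, 12), [37, 64).
Merge the second list: [11, 20), [32, 39).
[2, 12) overlaps B on [11, 12).
[37, 64) overlaps B on [37, 39).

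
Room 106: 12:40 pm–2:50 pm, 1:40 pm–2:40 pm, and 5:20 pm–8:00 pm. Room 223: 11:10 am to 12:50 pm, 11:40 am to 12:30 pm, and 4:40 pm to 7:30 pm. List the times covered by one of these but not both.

First set merges to 12:40 pm-2:50 pm, 5:20 pm-8:00 pm.
Second set merges to 11:10 am-12:50 pm, 4:40 pm-7:30 pm.
A but not B: 12:50 pm-2:50 pm, 7:30 pm-8:00 pm.
B but not A: 11:10 am-12:40 pm, 4:40 pm-5:20 pm.
Combining gives A △ B.

11:10 am-12:40 pm, 12:50 pm-2:50 pm, 4:40 pm-5:20 pm, 7:30 pm-8:00 pm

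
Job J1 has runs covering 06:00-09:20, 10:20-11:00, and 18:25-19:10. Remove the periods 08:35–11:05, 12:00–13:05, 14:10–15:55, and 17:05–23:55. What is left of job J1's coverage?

06:00–09:20 \ B = 06:00–08:35.
10:20–11:00: entirely removed.
18:25–19:10: entirely removed.

06:00–08:35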